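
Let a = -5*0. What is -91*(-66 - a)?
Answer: 6006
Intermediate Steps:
a = 0
-91*(-66 - a) = -91*(-66 - 1*0) = -91*(-66 + 0) = -91*(-66) = 6006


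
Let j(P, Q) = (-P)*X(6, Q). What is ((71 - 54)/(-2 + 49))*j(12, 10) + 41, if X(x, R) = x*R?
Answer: -10313/47 ≈ -219.43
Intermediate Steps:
X(x, R) = R*x
j(P, Q) = -6*P*Q (j(P, Q) = (-P)*(Q*6) = (-P)*(6*Q) = -6*P*Q)
((71 - 54)/(-2 + 49))*j(12, 10) + 41 = ((71 - 54)/(-2 + 49))*(-6*12*10) + 41 = (17/47)*(-720) + 41 = -12240/47 + 41 = -10313/47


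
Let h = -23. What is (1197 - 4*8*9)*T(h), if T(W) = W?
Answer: -20907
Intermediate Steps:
(1197 - 4*8*9)*T(h) = (1197 - 4*8*9)*(-23) = (1197 - 32*9)*(-23) = (1197 - 288)*(-23) = 909*(-23) = -20907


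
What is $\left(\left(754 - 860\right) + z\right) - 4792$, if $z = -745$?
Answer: $-5643$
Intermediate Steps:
$\left(\left(754 - 860\right) + z\right) - 4792 = \left(\left(754 - 860\right) - 745\right) - 4792 = \left(-106 - 745\right) - 4792 = -851 - 4792 = -5643$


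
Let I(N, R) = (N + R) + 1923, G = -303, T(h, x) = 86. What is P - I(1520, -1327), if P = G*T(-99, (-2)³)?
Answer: -28174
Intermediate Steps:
I(N, R) = 1923 + N + R
P = -26058 (P = -303*86 = -26058)
P - I(1520, -1327) = -26058 - (1923 + 1520 - 1327) = -26058 - 1*2116 = -26058 - 2116 = -28174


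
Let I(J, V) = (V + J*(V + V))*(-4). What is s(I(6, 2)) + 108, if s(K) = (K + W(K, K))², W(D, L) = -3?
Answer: 11557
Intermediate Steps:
I(J, V) = -4*V - 8*J*V (I(J, V) = (V + J*(2*V))*(-4) = (V + 2*J*V)*(-4) = -4*V - 8*J*V)
s(K) = (-3 + K)² (s(K) = (K - 3)² = (-3 + K)²)
s(I(6, 2)) + 108 = (-3 - 4*2*(1 + 2*6))² + 108 = (-3 - 4*2*(1 + 12))² + 108 = (-3 - 4*2*13)² + 108 = (-3 - 104)² + 108 = (-107)² + 108 = 11449 + 108 = 11557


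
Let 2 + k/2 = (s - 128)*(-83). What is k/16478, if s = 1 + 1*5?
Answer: 10124/8239 ≈ 1.2288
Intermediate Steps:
s = 6 (s = 1 + 5 = 6)
k = 20248 (k = -4 + 2*((6 - 128)*(-83)) = -4 + 2*(-122*(-83)) = -4 + 2*10126 = -4 + 20252 = 20248)
k/16478 = 20248/16478 = 20248*(1/16478) = 10124/8239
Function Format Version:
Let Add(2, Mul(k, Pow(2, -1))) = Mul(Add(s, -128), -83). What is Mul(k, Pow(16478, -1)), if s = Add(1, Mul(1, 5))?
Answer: Rational(10124, 8239) ≈ 1.2288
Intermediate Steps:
s = 6 (s = Add(1, 5) = 6)
k = 20248 (k = Add(-4, Mul(2, Mul(Add(6, -128), -83))) = Add(-4, Mul(2, Mul(-122, -83))) = Add(-4, Mul(2, 10126)) = Add(-4, 20252) = 20248)
Mul(k, Pow(16478, -1)) = Mul(20248, Pow(16478, -1)) = Mul(20248, Rational(1, 16478)) = Rational(10124, 8239)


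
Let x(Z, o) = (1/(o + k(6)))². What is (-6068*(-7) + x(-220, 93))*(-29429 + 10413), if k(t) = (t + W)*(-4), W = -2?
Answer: -4788993338280/5929 ≈ -8.0772e+8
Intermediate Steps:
k(t) = 8 - 4*t (k(t) = (t - 2)*(-4) = (-2 + t)*(-4) = 8 - 4*t)
x(Z, o) = (-16 + o)⁻² (x(Z, o) = (1/(o + (8 - 4*6)))² = (1/(o + (8 - 24)))² = (1/(o - 16))² = (1/(-16 + o))² = (-16 + o)⁻²)
(-6068*(-7) + x(-220, 93))*(-29429 + 10413) = (-6068*(-7) + (-16 + 93)⁻²)*(-29429 + 10413) = (42476 + 77⁻²)*(-19016) = (42476 + 1/5929)*(-19016) = (251840205/5929)*(-19016) = -4788993338280/5929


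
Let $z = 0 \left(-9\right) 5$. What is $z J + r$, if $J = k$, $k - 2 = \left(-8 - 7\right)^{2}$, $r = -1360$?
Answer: $-1360$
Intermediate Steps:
$z = 0$ ($z = 0 \cdot 5 = 0$)
$k = 227$ ($k = 2 + \left(-8 - 7\right)^{2} = 2 + \left(-15\right)^{2} = 2 + 225 = 227$)
$J = 227$
$z J + r = 0 \cdot 227 - 1360 = 0 - 1360 = -1360$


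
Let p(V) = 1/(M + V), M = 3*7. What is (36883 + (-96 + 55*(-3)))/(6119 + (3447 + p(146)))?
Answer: 6115874/1597523 ≈ 3.8283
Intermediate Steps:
M = 21
p(V) = 1/(21 + V)
(36883 + (-96 + 55*(-3)))/(6119 + (3447 + p(146))) = (36883 + (-96 + 55*(-3)))/(6119 + (3447 + 1/(21 + 146))) = (36883 + (-96 - 165))/(6119 + (3447 + 1/167)) = (36883 - 261)/(6119 + (3447 + 1/167)) = 36622/(6119 + 575650/167) = 36622/(1597523/167) = 36622*(167/1597523) = 6115874/1597523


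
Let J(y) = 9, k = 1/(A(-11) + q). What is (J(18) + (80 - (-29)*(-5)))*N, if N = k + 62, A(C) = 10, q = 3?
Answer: -45192/13 ≈ -3476.3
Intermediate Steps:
k = 1/13 (k = 1/(10 + 3) = 1/13 ≈ 0.076923)
N = 807/13 (N = 1/13 + 62 = 807/13 ≈ 62.077)
(J(18) + (80 - (-29)*(-5)))*N = (9 + (80 - (-29)*(-5)))*(807/13) = (9 + (80 - 1*145))*(807/13) = (9 + (80 - 145))*(807/13) = (9 - 65)*(807/13) = -56*807/13 = -45192/13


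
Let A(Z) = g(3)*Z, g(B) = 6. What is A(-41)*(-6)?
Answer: 1476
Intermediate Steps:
A(Z) = 6*Z
A(-41)*(-6) = (6*(-41))*(-6) = -246*(-6) = 1476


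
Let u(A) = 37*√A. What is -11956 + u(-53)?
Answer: -11956 + 37*I*√53 ≈ -11956.0 + 269.36*I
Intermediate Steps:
-11956 + u(-53) = -11956 + 37*√(-53) = -11956 + 37*(I*√53) = -11956 + 37*I*√53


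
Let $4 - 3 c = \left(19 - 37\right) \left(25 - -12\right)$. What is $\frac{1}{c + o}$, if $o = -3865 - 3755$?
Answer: $- \frac{3}{22190} \approx -0.0001352$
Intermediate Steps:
$o = -7620$ ($o = -3865 - 3755 = -7620$)
$c = \frac{670}{3}$ ($c = \frac{4}{3} - \frac{\left(19 - 37\right) \left(25 - -12\right)}{3} = \frac{4}{3} - \frac{\left(-18\right) \left(25 + 12\right)}{3} = \frac{4}{3} - \frac{\left(-18\right) 37}{3} = \frac{4}{3} - -222 = \frac{4}{3} + 222 = \frac{670}{3} \approx 223.33$)
$\frac{1}{c + o} = \frac{1}{\frac{670}{3} - 7620} = \frac{1}{- \frac{22190}{3}} = - \frac{3}{22190}$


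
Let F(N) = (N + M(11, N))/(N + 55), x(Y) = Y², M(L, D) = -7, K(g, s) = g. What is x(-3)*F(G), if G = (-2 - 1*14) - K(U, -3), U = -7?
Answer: -72/23 ≈ -3.1304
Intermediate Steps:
G = -9 (G = (-2 - 1*14) - 1*(-7) = (-2 - 14) + 7 = -16 + 7 = -9)
F(N) = (-7 + N)/(55 + N) (F(N) = (N - 7)/(N + 55) = (-7 + N)/(55 + N))
x(-3)*F(G) = (-3)²*((-7 - 9)/(55 - 9)) = 9*(-16/46) = 9*((1/46)*(-16)) = 9*(-8/23) = -72/23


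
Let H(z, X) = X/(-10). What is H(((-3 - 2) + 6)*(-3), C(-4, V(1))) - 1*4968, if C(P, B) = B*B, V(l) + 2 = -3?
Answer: -9941/2 ≈ -4970.5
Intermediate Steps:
V(l) = -5 (V(l) = -2 - 3 = -5)
C(P, B) = B**2
H(z, X) = -X/10 (H(z, X) = X*(-1/10) = -X/10)
H(((-3 - 2) + 6)*(-3), C(-4, V(1))) - 1*4968 = -1/10*(-5)**2 - 1*4968 = -1/10*25 - 4968 = -5/2 - 4968 = -9941/2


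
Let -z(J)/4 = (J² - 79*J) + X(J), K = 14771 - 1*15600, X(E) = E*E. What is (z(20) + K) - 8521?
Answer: -6230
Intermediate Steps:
X(E) = E²
K = -829 (K = 14771 - 15600 = -829)
z(J) = -8*J² + 316*J (z(J) = -4*((J² - 79*J) + J²) = -4*(-79*J + 2*J²) = -8*J² + 316*J)
(z(20) + K) - 8521 = (4*20*(79 - 2*20) - 829) - 8521 = (4*20*(79 - 40) - 829) - 8521 = (4*20*39 - 829) - 8521 = (3120 - 829) - 8521 = 2291 - 8521 = -6230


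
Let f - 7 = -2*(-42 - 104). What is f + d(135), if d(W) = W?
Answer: 434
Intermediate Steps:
f = 299 (f = 7 - 2*(-42 - 104) = 7 - 2*(-146) = 7 + 292 = 299)
f + d(135) = 299 + 135 = 434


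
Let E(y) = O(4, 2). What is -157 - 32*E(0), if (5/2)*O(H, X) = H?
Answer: -1041/5 ≈ -208.20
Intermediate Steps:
O(H, X) = 2*H/5
E(y) = 8/5 (E(y) = (2/5)*4 = 8/5)
-157 - 32*E(0) = -157 - 32*8/5 = -157 - 256/5 = -1041/5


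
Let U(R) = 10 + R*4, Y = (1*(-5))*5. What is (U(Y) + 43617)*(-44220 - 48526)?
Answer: -4036955142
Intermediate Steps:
Y = -25 (Y = -5*5 = -25)
U(R) = 10 + 4*R
(U(Y) + 43617)*(-44220 - 48526) = ((10 + 4*(-25)) + 43617)*(-44220 - 48526) = ((10 - 100) + 43617)*(-92746) = (-90 + 43617)*(-92746) = 43527*(-92746) = -4036955142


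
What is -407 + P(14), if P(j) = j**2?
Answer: -211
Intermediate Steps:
-407 + P(14) = -407 + 14**2 = -407 + 196 = -211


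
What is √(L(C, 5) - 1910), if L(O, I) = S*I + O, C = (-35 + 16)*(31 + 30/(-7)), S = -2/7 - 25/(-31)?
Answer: 4*I*√145049/31 ≈ 49.142*I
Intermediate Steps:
S = 113/217 (S = -2*⅐ - 25*(-1/31) = -2/7 + 25/31 = 113/217 ≈ 0.52074)
C = -3553/7 (C = -19*(31 + 30*(-⅐)) = -19*(31 - 30/7) = -19*187/7 = -3553/7 ≈ -507.57)
L(O, I) = O + 113*I/217 (L(O, I) = 113*I/217 + O = O + 113*I/217)
√(L(C, 5) - 1910) = √((-3553/7 + (113/217)*5) - 1910) = √((-3553/7 + 565/217) - 1910) = √(-15654/31 - 1910) = √(-74864/31) = 4*I*√145049/31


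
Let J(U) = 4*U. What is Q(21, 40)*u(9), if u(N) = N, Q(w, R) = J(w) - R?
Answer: 396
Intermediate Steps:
Q(w, R) = -R + 4*w (Q(w, R) = 4*w - R = -R + 4*w)
Q(21, 40)*u(9) = (-1*40 + 4*21)*9 = (-40 + 84)*9 = 44*9 = 396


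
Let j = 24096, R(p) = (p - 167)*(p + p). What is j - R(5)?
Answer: 25716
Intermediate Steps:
R(p) = 2*p*(-167 + p) (R(p) = (-167 + p)*(2*p) = 2*p*(-167 + p))
j - R(5) = 24096 - 2*5*(-167 + 5) = 24096 - 2*5*(-162) = 24096 - 1*(-1620) = 24096 + 1620 = 25716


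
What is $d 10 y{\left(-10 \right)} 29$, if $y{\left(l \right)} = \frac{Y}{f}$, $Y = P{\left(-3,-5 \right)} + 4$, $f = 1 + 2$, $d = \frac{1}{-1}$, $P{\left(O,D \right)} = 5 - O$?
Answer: $-1160$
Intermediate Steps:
$d = -1$
$f = 3$
$Y = 12$ ($Y = \left(5 - -3\right) + 4 = \left(5 + 3\right) + 4 = 8 + 4 = 12$)
$y{\left(l \right)} = 4$ ($y{\left(l \right)} = \frac{12}{3} = 12 \cdot \frac{1}{3} = 4$)
$d 10 y{\left(-10 \right)} 29 = \left(-1\right) 10 \cdot 4 \cdot 29 = \left(-10\right) 4 \cdot 29 = \left(-40\right) 29 = -1160$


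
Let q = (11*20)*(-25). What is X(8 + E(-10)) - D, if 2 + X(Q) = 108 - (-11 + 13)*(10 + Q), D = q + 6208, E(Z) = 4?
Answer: -646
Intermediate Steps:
q = -5500 (q = 220*(-25) = -5500)
D = 708 (D = -5500 + 6208 = 708)
X(Q) = 86 - 2*Q (X(Q) = -2 + (108 - (-11 + 13)*(10 + Q)) = -2 + (108 - 2*(10 + Q)) = -2 + (108 - (20 + 2*Q)) = -2 + (108 + (-20 - 2*Q)) = -2 + (88 - 2*Q) = 86 - 2*Q)
X(8 + E(-10)) - D = (86 - 2*(8 + 4)) - 1*708 = (86 - 2*12) - 708 = (86 - 24) - 708 = 62 - 708 = -646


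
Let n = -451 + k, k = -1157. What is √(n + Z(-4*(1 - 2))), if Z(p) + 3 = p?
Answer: I*√1607 ≈ 40.087*I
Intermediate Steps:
n = -1608 (n = -451 - 1157 = -1608)
Z(p) = -3 + p
√(n + Z(-4*(1 - 2))) = √(-1608 + (-3 - 4*(1 - 2))) = √(-1608 + (-3 - 4*(-1))) = √(-1608 + (-3 + 4)) = √(-1608 + 1) = √(-1607) = I*√1607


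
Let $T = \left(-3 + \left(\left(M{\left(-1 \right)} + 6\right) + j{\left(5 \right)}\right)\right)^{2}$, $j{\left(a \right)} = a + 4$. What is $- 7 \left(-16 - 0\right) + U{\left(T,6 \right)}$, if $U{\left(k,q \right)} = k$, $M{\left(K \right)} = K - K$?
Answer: $256$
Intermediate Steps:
$M{\left(K \right)} = 0$
$j{\left(a \right)} = 4 + a$
$T = 144$ ($T = \left(-3 + \left(\left(0 + 6\right) + \left(4 + 5\right)\right)\right)^{2} = \left(-3 + \left(6 + 9\right)\right)^{2} = \left(-3 + 15\right)^{2} = 12^{2} = 144$)
$- 7 \left(-16 - 0\right) + U{\left(T,6 \right)} = - 7 \left(-16 - 0\right) + 144 = - 7 \left(-16 + 0\right) + 144 = \left(-7\right) \left(-16\right) + 144 = 112 + 144 = 256$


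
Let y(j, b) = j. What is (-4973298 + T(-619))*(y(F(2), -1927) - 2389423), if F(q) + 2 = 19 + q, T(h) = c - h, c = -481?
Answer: 11882888396640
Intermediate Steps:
T(h) = -481 - h
F(q) = 17 + q (F(q) = -2 + (19 + q) = 17 + q)
(-4973298 + T(-619))*(y(F(2), -1927) - 2389423) = (-4973298 + (-481 - 1*(-619)))*((17 + 2) - 2389423) = (-4973298 + (-481 + 619))*(19 - 2389423) = (-4973298 + 138)*(-2389404) = -4973160*(-2389404) = 11882888396640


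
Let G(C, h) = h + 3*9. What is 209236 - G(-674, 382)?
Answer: 208827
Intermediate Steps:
G(C, h) = 27 + h (G(C, h) = h + 27 = 27 + h)
209236 - G(-674, 382) = 209236 - (27 + 382) = 209236 - 1*409 = 209236 - 409 = 208827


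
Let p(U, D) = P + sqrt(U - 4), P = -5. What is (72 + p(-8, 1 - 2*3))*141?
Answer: 9447 + 282*I*sqrt(3) ≈ 9447.0 + 488.44*I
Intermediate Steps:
p(U, D) = -5 + sqrt(-4 + U) (p(U, D) = -5 + sqrt(U - 4) = -5 + sqrt(-4 + U))
(72 + p(-8, 1 - 2*3))*141 = (72 + (-5 + sqrt(-4 - 8)))*141 = (72 + (-5 + sqrt(-12)))*141 = (72 + (-5 + 2*I*sqrt(3)))*141 = (67 + 2*I*sqrt(3))*141 = 9447 + 282*I*sqrt(3)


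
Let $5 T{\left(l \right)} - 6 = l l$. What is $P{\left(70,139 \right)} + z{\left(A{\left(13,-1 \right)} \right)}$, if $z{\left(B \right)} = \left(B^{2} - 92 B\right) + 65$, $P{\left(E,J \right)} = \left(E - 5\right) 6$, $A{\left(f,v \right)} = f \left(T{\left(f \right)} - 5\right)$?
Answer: $116675$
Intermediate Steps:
$T{\left(l \right)} = \frac{6}{5} + \frac{l^{2}}{5}$ ($T{\left(l \right)} = \frac{6}{5} + \frac{l l}{5} = \frac{6}{5} + \frac{l^{2}}{5}$)
$A{\left(f,v \right)} = f \left(- \frac{19}{5} + \frac{f^{2}}{5}\right)$ ($A{\left(f,v \right)} = f \left(\left(\frac{6}{5} + \frac{f^{2}}{5}\right) - 5\right) = f \left(- \frac{19}{5} + \frac{f^{2}}{5}\right)$)
$P{\left(E,J \right)} = -30 + 6 E$ ($P{\left(E,J \right)} = \left(-5 + E\right) 6 = -30 + 6 E$)
$z{\left(B \right)} = 65 + B^{2} - 92 B$
$P{\left(70,139 \right)} + z{\left(A{\left(13,-1 \right)} \right)} = \left(-30 + 6 \cdot 70\right) + \left(65 + \left(\frac{1}{5} \cdot 13 \left(-19 + 13^{2}\right)\right)^{2} - 92 \cdot \frac{1}{5} \cdot 13 \left(-19 + 13^{2}\right)\right) = \left(-30 + 420\right) + \left(65 + \left(\frac{1}{5} \cdot 13 \left(-19 + 169\right)\right)^{2} - 92 \cdot \frac{1}{5} \cdot 13 \left(-19 + 169\right)\right) = 390 + \left(65 + \left(\frac{1}{5} \cdot 13 \cdot 150\right)^{2} - 92 \cdot \frac{1}{5} \cdot 13 \cdot 150\right) = 390 + \left(65 + 390^{2} - 35880\right) = 390 + \left(65 + 152100 - 35880\right) = 390 + 116285 = 116675$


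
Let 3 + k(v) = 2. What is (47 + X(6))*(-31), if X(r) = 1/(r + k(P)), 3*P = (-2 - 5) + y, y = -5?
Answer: -7316/5 ≈ -1463.2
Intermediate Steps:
P = -4 (P = ((-2 - 5) - 5)/3 = (-7 - 5)/3 = (1/3)*(-12) = -4)
k(v) = -1 (k(v) = -3 + 2 = -1)
X(r) = 1/(-1 + r) (X(r) = 1/(r - 1) = 1/(-1 + r))
(47 + X(6))*(-31) = (47 + 1/(-1 + 6))*(-31) = (47 + 1/5)*(-31) = (236/5)*(-31) = -7316/5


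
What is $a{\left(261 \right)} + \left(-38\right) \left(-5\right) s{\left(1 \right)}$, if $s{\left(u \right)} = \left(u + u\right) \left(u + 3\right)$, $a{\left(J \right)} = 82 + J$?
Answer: $1863$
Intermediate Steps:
$s{\left(u \right)} = 2 u \left(3 + u\right)$
$a{\left(261 \right)} + \left(-38\right) \left(-5\right) s{\left(1 \right)} = \left(82 + 261\right) + \left(-38\right) \left(-5\right) 2 \cdot 1 \left(3 + 1\right) = 343 + 190 \cdot 2 \cdot 1 \cdot 4 = 343 + 190 \cdot 8 = 343 + 1520 = 1863$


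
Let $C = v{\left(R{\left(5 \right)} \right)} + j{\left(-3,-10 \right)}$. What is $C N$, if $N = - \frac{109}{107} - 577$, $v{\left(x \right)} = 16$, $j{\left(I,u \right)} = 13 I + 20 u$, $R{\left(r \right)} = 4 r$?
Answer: $\frac{13792104}{107} \approx 1.289 \cdot 10^{5}$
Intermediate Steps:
$C = -223$ ($C = 16 + \left(13 \left(-3\right) + 20 \left(-10\right)\right) = 16 - 239 = -223$)
$N = - \frac{61848}{107}$ ($N = \left(-109\right) \frac{1}{107} - 577 = - \frac{109}{107} - 577 = - \frac{61848}{107} \approx -578.02$)
$C N = \left(-223\right) \left(- \frac{61848}{107}\right) = \frac{13792104}{107}$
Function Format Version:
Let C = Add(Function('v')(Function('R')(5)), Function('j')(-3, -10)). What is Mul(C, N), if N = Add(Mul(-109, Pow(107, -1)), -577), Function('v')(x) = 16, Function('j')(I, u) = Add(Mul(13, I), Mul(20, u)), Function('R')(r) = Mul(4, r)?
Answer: Rational(13792104, 107) ≈ 1.2890e+5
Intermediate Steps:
C = -223 (C = Add(16, Add(Mul(13, -3), Mul(20, -10))) = Add(16, Add(-39, -200)) = Add(16, -239) = -223)
N = Rational(-61848, 107) (N = Add(Mul(-109, Rational(1, 107)), -577) = Add(Rational(-109, 107), -577) = Rational(-61848, 107) ≈ -578.02)
Mul(C, N) = Mul(-223, Rational(-61848, 107)) = Rational(13792104, 107)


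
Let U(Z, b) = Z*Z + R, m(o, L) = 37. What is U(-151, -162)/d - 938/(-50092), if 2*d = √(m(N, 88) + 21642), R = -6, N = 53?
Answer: 67/3578 + 45590*√21679/21679 ≈ 309.65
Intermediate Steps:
U(Z, b) = -6 + Z² (U(Z, b) = Z*Z - 6 = Z² - 6 = -6 + Z²)
d = √21679/2 (d = √(37 + 21642)/2 = √21679/2 ≈ 73.619)
U(-151, -162)/d - 938/(-50092) = (-6 + (-151)²)/((√21679/2)) - 938/(-50092) = (-6 + 22801)*(2*√21679/21679) - 938*(-1/50092) = 22795*(2*√21679/21679) + 67/3578 = 45590*√21679/21679 + 67/3578 = 67/3578 + 45590*√21679/21679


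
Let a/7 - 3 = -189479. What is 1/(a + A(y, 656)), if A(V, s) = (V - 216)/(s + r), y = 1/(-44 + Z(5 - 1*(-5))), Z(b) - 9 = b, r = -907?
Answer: -6275/8322727899 ≈ -7.5396e-7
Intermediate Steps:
Z(b) = 9 + b
a = -1326332 (a = 21 + 7*(-189479) = 21 - 1326353 = -1326332)
y = -1/25 (y = 1/(-44 + (9 + (5 - 1*(-5)))) = 1/(-44 + (9 + (5 + 5))) = 1/(-44 + (9 + 10)) = 1/(-44 + 19) = 1/(-25) = -1/25 ≈ -0.040000)
A(V, s) = (-216 + V)/(-907 + s) (A(V, s) = (V - 216)/(s - 907) = (-216 + V)/(-907 + s))
1/(a + A(y, 656)) = 1/(-1326332 + (-216 - 1/25)/(-907 + 656)) = 1/(-1326332 - 5401/25/(-251)) = 1/(-1326332 - 1/251*(-5401/25)) = 1/(-1326332 + 5401/6275) = 1/(-8322727899/6275) = -6275/8322727899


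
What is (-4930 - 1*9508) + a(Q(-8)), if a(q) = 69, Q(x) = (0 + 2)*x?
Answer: -14369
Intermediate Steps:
Q(x) = 2*x
(-4930 - 1*9508) + a(Q(-8)) = (-4930 - 1*9508) + 69 = (-4930 - 9508) + 69 = -14438 + 69 = -14369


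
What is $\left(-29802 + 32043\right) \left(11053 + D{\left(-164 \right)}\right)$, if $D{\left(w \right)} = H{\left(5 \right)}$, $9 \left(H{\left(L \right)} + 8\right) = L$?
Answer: $24753090$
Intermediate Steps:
$H{\left(L \right)} = -8 + \frac{L}{9}$
$D{\left(w \right)} = - \frac{67}{9}$ ($D{\left(w \right)} = -8 + \frac{1}{9} \cdot 5 = -8 + \frac{5}{9} = - \frac{67}{9}$)
$\left(-29802 + 32043\right) \left(11053 + D{\left(-164 \right)}\right) = \left(-29802 + 32043\right) \left(11053 - \frac{67}{9}\right) = 2241 \cdot \frac{99410}{9} = 24753090$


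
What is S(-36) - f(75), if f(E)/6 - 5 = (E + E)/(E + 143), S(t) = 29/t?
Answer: -137081/3924 ≈ -34.934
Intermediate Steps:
f(E) = 30 + 12*E/(143 + E) (f(E) = 30 + 6*((E + E)/(E + 143)) = 30 + 6*((2*E)/(143 + E)) = 30 + 6*(2*E/(143 + E)) = 30 + 12*E/(143 + E))
S(-36) - f(75) = 29/(-36) - 6*(715 + 7*75)/(143 + 75) = 29*(-1/36) - 6*(715 + 525)/218 = -29/36 - 6*1240/218 = -29/36 - 1*3720/109 = -29/36 - 3720/109 = -137081/3924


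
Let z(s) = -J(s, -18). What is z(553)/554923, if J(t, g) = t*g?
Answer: 9954/554923 ≈ 0.017938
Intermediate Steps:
J(t, g) = g*t
z(s) = 18*s (z(s) = -(-18)*s = 18*s)
z(553)/554923 = (18*553)/554923 = 9954*(1/554923) = 9954/554923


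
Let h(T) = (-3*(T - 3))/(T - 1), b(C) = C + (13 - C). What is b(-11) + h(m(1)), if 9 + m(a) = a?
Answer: 28/3 ≈ 9.3333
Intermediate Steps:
m(a) = -9 + a
b(C) = 13
h(T) = (9 - 3*T)/(-1 + T) (h(T) = (-3*(-3 + T))/(-1 + T) = (9 - 3*T)/(-1 + T))
b(-11) + h(m(1)) = 13 + 3*(3 - (-9 + 1))/(-1 + (-9 + 1)) = 13 + 3*(3 - 1*(-8))/(-1 - 8) = 13 + 3*(3 + 8)/(-9) = 13 + 3*(-⅑)*11 = 13 - 11/3 = 28/3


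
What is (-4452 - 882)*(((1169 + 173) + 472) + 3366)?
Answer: -27630120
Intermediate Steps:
(-4452 - 882)*(((1169 + 173) + 472) + 3366) = -5334*((1342 + 472) + 3366) = -5334*(1814 + 3366) = -5334*5180 = -27630120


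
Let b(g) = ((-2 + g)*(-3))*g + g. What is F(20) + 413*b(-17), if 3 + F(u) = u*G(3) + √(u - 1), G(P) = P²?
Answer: -407041 + √19 ≈ -4.0704e+5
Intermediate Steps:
F(u) = -3 + √(-1 + u) + 9*u (F(u) = -3 + (u*3² + √(u - 1)) = -3 + (u*9 + √(-1 + u)) = -3 + (9*u + √(-1 + u)) = -3 + (√(-1 + u) + 9*u) = -3 + √(-1 + u) + 9*u)
b(g) = g + g*(6 - 3*g) (b(g) = (6 - 3*g)*g + g = g*(6 - 3*g) + g = g + g*(6 - 3*g))
F(20) + 413*b(-17) = (-3 + √(-1 + 20) + 9*20) + 413*(-17*(7 - 3*(-17))) = (-3 + √19 + 180) + 413*(-17*(7 + 51)) = (177 + √19) + 413*(-17*58) = (177 + √19) + 413*(-986) = (177 + √19) - 407218 = -407041 + √19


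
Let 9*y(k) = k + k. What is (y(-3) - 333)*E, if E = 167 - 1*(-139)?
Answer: -102102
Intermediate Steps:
y(k) = 2*k/9 (y(k) = (k + k)/9 = (2*k)/9 = 2*k/9)
E = 306 (E = 167 + 139 = 306)
(y(-3) - 333)*E = ((2/9)*(-3) - 333)*306 = (-⅔ - 333)*306 = -1001/3*306 = -102102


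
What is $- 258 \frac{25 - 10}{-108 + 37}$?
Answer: $\frac{3870}{71} \approx 54.507$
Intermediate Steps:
$- 258 \frac{25 - 10}{-108 + 37} = - 258 \frac{15}{-71} = - 258 \cdot 15 \left(- \frac{1}{71}\right) = \left(-258\right) \left(- \frac{15}{71}\right) = \frac{3870}{71}$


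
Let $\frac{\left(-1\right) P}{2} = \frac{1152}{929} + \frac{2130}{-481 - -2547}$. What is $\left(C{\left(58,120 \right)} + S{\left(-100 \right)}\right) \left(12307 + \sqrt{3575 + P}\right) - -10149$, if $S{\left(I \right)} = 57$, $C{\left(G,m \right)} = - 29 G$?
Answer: $-19988726 - \frac{1625 \sqrt{3288183113744261}}{959657} \approx -2.0086 \cdot 10^{7}$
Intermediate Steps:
$P = - \frac{4358802}{959657}$ ($P = - 2 \left(\frac{1152}{929} + \frac{2130}{-481 - -2547}\right) = - 2 \left(1152 \cdot \frac{1}{929} + \frac{2130}{-481 + 2547}\right) = - 2 \left(\frac{1152}{929} + \frac{2130}{2066}\right) = - 2 \left(\frac{1152}{929} + 2130 \cdot \frac{1}{2066}\right) = - 2 \left(\frac{1152}{929} + \frac{1065}{1033}\right) = \left(-2\right) \frac{2179401}{959657} = - \frac{4358802}{959657} \approx -4.542$)
$\left(C{\left(58,120 \right)} + S{\left(-100 \right)}\right) \left(12307 + \sqrt{3575 + P}\right) - -10149 = \left(\left(-29\right) 58 + 57\right) \left(12307 + \sqrt{3575 - \frac{4358802}{959657}}\right) - -10149 = \left(-1682 + 57\right) \left(12307 + \sqrt{\frac{3426414973}{959657}}\right) + 10149 = - 1625 \left(12307 + \frac{\sqrt{3288183113744261}}{959657}\right) + 10149 = \left(-19998875 - \frac{1625 \sqrt{3288183113744261}}{959657}\right) + 10149 = -19988726 - \frac{1625 \sqrt{3288183113744261}}{959657}$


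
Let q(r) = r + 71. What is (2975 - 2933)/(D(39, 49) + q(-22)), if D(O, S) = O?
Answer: 21/44 ≈ 0.47727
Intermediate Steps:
q(r) = 71 + r
(2975 - 2933)/(D(39, 49) + q(-22)) = (2975 - 2933)/(39 + (71 - 22)) = 42/(39 + 49) = 42/88 = 42*(1/88) = 21/44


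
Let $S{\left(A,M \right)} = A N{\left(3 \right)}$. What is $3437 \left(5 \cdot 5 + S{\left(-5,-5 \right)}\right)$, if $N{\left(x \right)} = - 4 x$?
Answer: $292145$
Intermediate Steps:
$S{\left(A,M \right)} = - 12 A$ ($S{\left(A,M \right)} = A \left(\left(-4\right) 3\right) = A \left(-12\right) = - 12 A$)
$3437 \left(5 \cdot 5 + S{\left(-5,-5 \right)}\right) = 3437 \left(5 \cdot 5 - -60\right) = 3437 \left(25 + 60\right) = 3437 \cdot 85 = 292145$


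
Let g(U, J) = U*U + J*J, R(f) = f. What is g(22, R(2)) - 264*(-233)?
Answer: 62000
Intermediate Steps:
g(U, J) = J**2 + U**2 (g(U, J) = U**2 + J**2 = J**2 + U**2)
g(22, R(2)) - 264*(-233) = (2**2 + 22**2) - 264*(-233) = (4 + 484) + 61512 = 488 + 61512 = 62000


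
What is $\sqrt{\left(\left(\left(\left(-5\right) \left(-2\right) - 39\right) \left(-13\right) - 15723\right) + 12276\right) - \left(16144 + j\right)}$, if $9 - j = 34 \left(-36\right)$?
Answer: $i \sqrt{20447} \approx 142.99 i$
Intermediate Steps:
$j = 1233$ ($j = 9 - 34 \left(-36\right) = 9 - -1224 = 9 + 1224 = 1233$)
$\sqrt{\left(\left(\left(\left(-5\right) \left(-2\right) - 39\right) \left(-13\right) - 15723\right) + 12276\right) - \left(16144 + j\right)} = \sqrt{\left(\left(\left(\left(-5\right) \left(-2\right) - 39\right) \left(-13\right) - 15723\right) + 12276\right) - 17377} = \sqrt{\left(\left(\left(10 - 39\right) \left(-13\right) - 15723\right) + 12276\right) - 17377} = \sqrt{\left(\left(\left(-29\right) \left(-13\right) - 15723\right) + 12276\right) - 17377} = \sqrt{\left(\left(377 - 15723\right) + 12276\right) - 17377} = \sqrt{\left(-15346 + 12276\right) - 17377} = \sqrt{-3070 - 17377} = \sqrt{-20447} = i \sqrt{20447}$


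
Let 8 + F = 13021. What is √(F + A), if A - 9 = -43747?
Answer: 5*I*√1229 ≈ 175.29*I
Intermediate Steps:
A = -43738 (A = 9 - 43747 = -43738)
F = 13013 (F = -8 + 13021 = 13013)
√(F + A) = √(13013 - 43738) = √(-30725) = 5*I*√1229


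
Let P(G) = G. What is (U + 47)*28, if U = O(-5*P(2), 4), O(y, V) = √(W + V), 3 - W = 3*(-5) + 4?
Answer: 1316 + 84*√2 ≈ 1434.8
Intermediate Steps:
W = 14 (W = 3 - (3*(-5) + 4) = 3 - (-15 + 4) = 3 - 1*(-11) = 3 + 11 = 14)
O(y, V) = √(14 + V)
U = 3*√2 (U = √(14 + 4) = √18 = 3*√2 ≈ 4.2426)
(U + 47)*28 = (3*√2 + 47)*28 = (47 + 3*√2)*28 = 1316 + 84*√2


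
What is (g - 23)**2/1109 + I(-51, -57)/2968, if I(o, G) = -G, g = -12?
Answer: 3699013/3291512 ≈ 1.1238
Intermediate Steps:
(g - 23)**2/1109 + I(-51, -57)/2968 = (-12 - 23)**2/1109 - 1*(-57)/2968 = (-35)**2*(1/1109) + 57*(1/2968) = 1225*(1/1109) + 57/2968 = 1225/1109 + 57/2968 = 3699013/3291512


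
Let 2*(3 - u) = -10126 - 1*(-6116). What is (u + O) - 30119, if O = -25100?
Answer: -53211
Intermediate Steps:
u = 2008 (u = 3 - (-10126 - 1*(-6116))/2 = 3 - (-10126 + 6116)/2 = 3 - 1/2*(-4010) = 3 + 2005 = 2008)
(u + O) - 30119 = (2008 - 25100) - 30119 = -23092 - 30119 = -53211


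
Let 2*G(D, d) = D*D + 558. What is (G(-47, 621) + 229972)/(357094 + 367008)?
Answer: 462711/1448204 ≈ 0.31951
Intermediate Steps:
G(D, d) = 279 + D²/2 (G(D, d) = (D*D + 558)/2 = (D² + 558)/2 = (558 + D²)/2 = 279 + D²/2)
(G(-47, 621) + 229972)/(357094 + 367008) = ((279 + (½)*(-47)²) + 229972)/(357094 + 367008) = ((279 + (½)*2209) + 229972)/724102 = ((279 + 2209/2) + 229972)*(1/724102) = (2767/2 + 229972)*(1/724102) = (462711/2)*(1/724102) = 462711/1448204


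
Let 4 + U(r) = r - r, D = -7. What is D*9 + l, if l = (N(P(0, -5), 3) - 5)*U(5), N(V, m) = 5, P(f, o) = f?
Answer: -63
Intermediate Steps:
U(r) = -4 (U(r) = -4 + (r - r) = -4 + 0 = -4)
l = 0 (l = (5 - 5)*(-4) = 0*(-4) = 0)
D*9 + l = -7*9 + 0 = -63 + 0 = -63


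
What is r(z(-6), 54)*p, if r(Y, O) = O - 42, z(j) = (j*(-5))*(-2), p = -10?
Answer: -120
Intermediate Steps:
z(j) = 10*j (z(j) = -5*j*(-2) = 10*j)
r(Y, O) = -42 + O
r(z(-6), 54)*p = (-42 + 54)*(-10) = 12*(-10) = -120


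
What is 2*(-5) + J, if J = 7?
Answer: -3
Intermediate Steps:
2*(-5) + J = 2*(-5) + 7 = -10 + 7 = -3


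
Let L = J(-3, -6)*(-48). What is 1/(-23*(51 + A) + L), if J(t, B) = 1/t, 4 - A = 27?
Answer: -1/628 ≈ -0.0015924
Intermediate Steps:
A = -23 (A = 4 - 1*27 = 4 - 27 = -23)
L = 16 (L = -48/(-3) = -⅓*(-48) = 16)
1/(-23*(51 + A) + L) = 1/(-23*(51 - 23) + 16) = 1/(-23*28 + 16) = 1/(-644 + 16) = 1/(-628) = -1/628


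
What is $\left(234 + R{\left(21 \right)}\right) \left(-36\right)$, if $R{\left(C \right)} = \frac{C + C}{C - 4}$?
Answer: $- \frac{144720}{17} \approx -8512.9$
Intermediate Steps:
$R{\left(C \right)} = \frac{2 C}{-4 + C}$
$\left(234 + R{\left(21 \right)}\right) \left(-36\right) = \left(234 + 2 \cdot 21 \frac{1}{-4 + 21}\right) \left(-36\right) = \left(234 + 2 \cdot 21 \cdot \frac{1}{17}\right) \left(-36\right) = \left(234 + \frac{42}{17}\right) \left(-36\right) = \frac{4020}{17} \left(-36\right) = - \frac{144720}{17}$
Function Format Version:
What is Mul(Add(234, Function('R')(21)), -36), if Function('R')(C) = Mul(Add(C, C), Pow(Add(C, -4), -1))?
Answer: Rational(-144720, 17) ≈ -8512.9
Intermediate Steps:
Function('R')(C) = Mul(2, C, Pow(Add(-4, C), -1)) (Function('R')(C) = Mul(Mul(2, C), Pow(Add(-4, C), -1)) = Mul(2, C, Pow(Add(-4, C), -1)))
Mul(Add(234, Function('R')(21)), -36) = Mul(Add(234, Mul(2, 21, Pow(Add(-4, 21), -1))), -36) = Mul(Add(234, Mul(2, 21, Pow(17, -1))), -36) = Mul(Add(234, Mul(2, 21, Rational(1, 17))), -36) = Mul(Add(234, Rational(42, 17)), -36) = Mul(Rational(4020, 17), -36) = Rational(-144720, 17)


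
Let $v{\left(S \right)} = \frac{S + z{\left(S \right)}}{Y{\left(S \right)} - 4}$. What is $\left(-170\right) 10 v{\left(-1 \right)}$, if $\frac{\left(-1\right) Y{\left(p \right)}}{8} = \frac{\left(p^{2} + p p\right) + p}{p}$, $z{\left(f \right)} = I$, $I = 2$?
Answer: $-425$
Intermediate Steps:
$z{\left(f \right)} = 2$
$Y{\left(p \right)} = - \frac{8 \left(p + 2 p^{2}\right)}{p}$ ($Y{\left(p \right)} = - 8 \frac{\left(p^{2} + p p\right) + p}{p} = - 8 \frac{\left(p^{2} + p^{2}\right) + p}{p} = - 8 \frac{2 p^{2} + p}{p} = - 8 \frac{p + 2 p^{2}}{p} = - \frac{8 \left(p + 2 p^{2}\right)}{p}$)
$v{\left(S \right)} = \frac{2 + S}{-12 - 16 S}$ ($v{\left(S \right)} = \frac{S + 2}{\left(-8 - 16 S\right) - 4} = \frac{2 + S}{-12 - 16 S}$)
$\left(-170\right) 10 v{\left(-1 \right)} = \left(-170\right) 10 \frac{-2 - -1}{4 \left(3 + 4 \left(-1\right)\right)} = - 1700 \frac{-2 + 1}{4 \left(3 - 4\right)} = - 1700 \cdot \frac{1}{4} \frac{1}{-1} \left(-1\right) = - 1700 \cdot \frac{1}{4} \left(-1\right) \left(-1\right) = \left(-1700\right) \frac{1}{4} = -425$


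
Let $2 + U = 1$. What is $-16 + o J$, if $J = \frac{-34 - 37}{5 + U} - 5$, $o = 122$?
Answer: $- \frac{5583}{2} \approx -2791.5$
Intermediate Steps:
$U = -1$ ($U = -2 + 1 = -1$)
$J = - \frac{91}{4}$ ($J = \frac{-34 - 37}{5 - 1} - 5 = - \frac{71}{4} - 5 = - \frac{91}{4} \approx -22.75$)
$-16 + o J = -16 + 122 \left(- \frac{91}{4}\right) = -16 - \frac{5551}{2} = - \frac{5583}{2}$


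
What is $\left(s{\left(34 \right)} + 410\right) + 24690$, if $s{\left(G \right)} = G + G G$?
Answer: $26290$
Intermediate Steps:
$s{\left(G \right)} = G + G^{2}$
$\left(s{\left(34 \right)} + 410\right) + 24690 = \left(34 \left(1 + 34\right) + 410\right) + 24690 = \left(34 \cdot 35 + 410\right) + 24690 = \left(1190 + 410\right) + 24690 = 1600 + 24690 = 26290$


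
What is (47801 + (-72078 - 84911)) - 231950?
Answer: -341138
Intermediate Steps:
(47801 + (-72078 - 84911)) - 231950 = (47801 - 156989) - 231950 = -109188 - 231950 = -341138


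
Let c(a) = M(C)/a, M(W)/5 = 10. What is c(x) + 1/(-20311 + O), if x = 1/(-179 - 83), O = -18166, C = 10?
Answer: -504048701/38477 ≈ -13100.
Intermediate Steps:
x = -1/262 (x = 1/(-262) = -1/262 ≈ -0.0038168)
M(W) = 50 (M(W) = 5*10 = 50)
c(a) = 50/a
c(x) + 1/(-20311 + O) = 50/(-1/262) + 1/(-20311 - 18166) = 50*(-262) + 1/(-38477) = -13100 - 1/38477 = -504048701/38477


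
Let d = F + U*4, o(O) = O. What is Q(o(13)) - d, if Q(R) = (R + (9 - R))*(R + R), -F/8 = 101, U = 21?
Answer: 958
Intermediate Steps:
F = -808 (F = -8*101 = -808)
d = -724 (d = -808 + 21*4 = -808 + 84 = -724)
Q(R) = 18*R (Q(R) = 9*(2*R) = 18*R)
Q(o(13)) - d = 18*13 - 1*(-724) = 234 + 724 = 958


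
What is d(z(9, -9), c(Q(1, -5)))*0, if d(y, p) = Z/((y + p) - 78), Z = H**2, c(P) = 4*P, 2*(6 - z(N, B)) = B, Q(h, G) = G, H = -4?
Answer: 0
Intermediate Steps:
z(N, B) = 6 - B/2
Z = 16 (Z = (-4)**2 = 16)
d(y, p) = 16/(-78 + p + y) (d(y, p) = 16/((y + p) - 78) = 16/((p + y) - 78) = 16/(-78 + p + y))
d(z(9, -9), c(Q(1, -5)))*0 = (16/(-78 + 4*(-5) + (6 - 1/2*(-9))))*0 = (16/(-78 - 20 + (6 + 9/2)))*0 = (16/(-78 - 20 + 21/2))*0 = (16/(-175/2))*0 = (16*(-2/175))*0 = -32/175*0 = 0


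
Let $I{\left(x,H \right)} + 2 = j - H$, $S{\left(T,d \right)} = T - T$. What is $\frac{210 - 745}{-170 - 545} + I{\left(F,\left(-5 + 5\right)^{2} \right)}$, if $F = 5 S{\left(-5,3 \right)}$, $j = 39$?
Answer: $\frac{5398}{143} \approx 37.748$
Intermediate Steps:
$S{\left(T,d \right)} = 0$
$F = 0$ ($F = 5 \cdot 0 = 0$)
$I{\left(x,H \right)} = 37 - H$ ($I{\left(x,H \right)} = -2 - \left(-39 + H\right) = 37 - H$)
$\frac{210 - 745}{-170 - 545} + I{\left(F,\left(-5 + 5\right)^{2} \right)} = \frac{210 - 745}{-170 - 545} + \left(37 - \left(-5 + 5\right)^{2}\right) = - \frac{535}{-715} + \left(37 - 0^{2}\right) = \left(-535\right) \left(- \frac{1}{715}\right) + \left(37 - 0\right) = \frac{107}{143} + \left(37 + 0\right) = \frac{107}{143} + 37 = \frac{5398}{143}$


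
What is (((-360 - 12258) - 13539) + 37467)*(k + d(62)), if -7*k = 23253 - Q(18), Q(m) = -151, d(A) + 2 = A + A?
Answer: -255040500/7 ≈ -3.6434e+7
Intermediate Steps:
d(A) = -2 + 2*A (d(A) = -2 + (A + A) = -2 + 2*A)
k = -23404/7 (k = -(23253 - 1*(-151))/7 = -(23253 + 151)/7 = -1/7*23404 = -23404/7 ≈ -3343.4)
(((-360 - 12258) - 13539) + 37467)*(k + d(62)) = (((-360 - 12258) - 13539) + 37467)*(-23404/7 + (-2 + 2*62)) = ((-12618 - 13539) + 37467)*(-23404/7 + (-2 + 124)) = (-26157 + 37467)*(-23404/7 + 122) = 11310*(-22550/7) = -255040500/7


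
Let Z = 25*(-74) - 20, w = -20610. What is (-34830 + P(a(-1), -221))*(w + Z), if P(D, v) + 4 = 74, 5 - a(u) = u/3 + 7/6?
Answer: 781404800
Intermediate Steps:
a(u) = 23/6 - u/3 (a(u) = 5 - (u/3 + 7/6) = 5 - (7/6 + u/3) = 5 + (-7/6 - u/3) = 23/6 - u/3)
P(D, v) = 70 (P(D, v) = -4 + 74 = 70)
Z = -1870 (Z = -1850 - 20 = -1870)
(-34830 + P(a(-1), -221))*(w + Z) = (-34830 + 70)*(-20610 - 1870) = -34760*(-22480) = 781404800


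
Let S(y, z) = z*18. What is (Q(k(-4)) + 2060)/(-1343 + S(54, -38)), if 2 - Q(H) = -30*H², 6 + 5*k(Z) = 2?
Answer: -10406/10135 ≈ -1.0267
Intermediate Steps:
k(Z) = -⅘ (k(Z) = -6/5 + (⅕)*2 = -6/5 + ⅖ = -⅘)
Q(H) = 2 + 30*H² (Q(H) = 2 - (-30)*H² = 2 + 30*H²)
S(y, z) = 18*z
(Q(k(-4)) + 2060)/(-1343 + S(54, -38)) = ((2 + 30*(-⅘)²) + 2060)/(-1343 + 18*(-38)) = ((2 + 30*(16/25)) + 2060)/(-1343 - 684) = ((2 + 96/5) + 2060)/(-2027) = (106/5 + 2060)*(-1/2027) = (10406/5)*(-1/2027) = -10406/10135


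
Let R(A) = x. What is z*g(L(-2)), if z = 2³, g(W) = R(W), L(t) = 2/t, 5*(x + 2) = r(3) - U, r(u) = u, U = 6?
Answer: -104/5 ≈ -20.800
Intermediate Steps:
x = -13/5 (x = -2 + (3 - 1*6)/5 = -2 + (3 - 6)/5 = -2 + (⅕)*(-3) = -2 - ⅗ = -13/5 ≈ -2.6000)
R(A) = -13/5
g(W) = -13/5
z = 8
z*g(L(-2)) = 8*(-13/5) = -104/5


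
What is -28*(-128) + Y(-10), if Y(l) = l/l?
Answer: 3585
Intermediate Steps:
Y(l) = 1
-28*(-128) + Y(-10) = -28*(-128) + 1 = 3584 + 1 = 3585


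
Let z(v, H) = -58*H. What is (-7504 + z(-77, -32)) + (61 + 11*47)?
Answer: -5070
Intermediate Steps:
(-7504 + z(-77, -32)) + (61 + 11*47) = (-7504 - 58*(-32)) + (61 + 11*47) = (-7504 + 1856) + (61 + 517) = -5648 + 578 = -5070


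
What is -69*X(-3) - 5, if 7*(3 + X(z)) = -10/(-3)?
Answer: 1184/7 ≈ 169.14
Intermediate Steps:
X(z) = -53/21 (X(z) = -3 + (-10/(-3))/7 = -3 + (-10*(-1/3))/7 = -3 + (1/7)*(10/3) = -3 + 10/21 = -53/21)
-69*X(-3) - 5 = -69*(-53/21) - 5 = 1219/7 - 5 = 1184/7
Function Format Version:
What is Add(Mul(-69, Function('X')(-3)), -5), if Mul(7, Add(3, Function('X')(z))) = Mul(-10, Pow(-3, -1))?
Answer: Rational(1184, 7) ≈ 169.14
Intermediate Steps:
Function('X')(z) = Rational(-53, 21) (Function('X')(z) = Add(-3, Mul(Rational(1, 7), Mul(-10, Pow(-3, -1)))) = Add(-3, Mul(Rational(1, 7), Mul(-10, Rational(-1, 3)))) = Add(-3, Mul(Rational(1, 7), Rational(10, 3))) = Add(-3, Rational(10, 21)) = Rational(-53, 21))
Add(Mul(-69, Function('X')(-3)), -5) = Add(Mul(-69, Rational(-53, 21)), -5) = Add(Rational(1219, 7), -5) = Rational(1184, 7)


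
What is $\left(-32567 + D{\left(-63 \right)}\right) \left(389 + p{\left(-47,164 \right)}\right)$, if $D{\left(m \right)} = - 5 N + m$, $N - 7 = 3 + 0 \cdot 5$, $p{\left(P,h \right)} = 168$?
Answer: $-18202760$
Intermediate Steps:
$N = 10$ ($N = 7 + \left(3 + 0 \cdot 5\right) = 7 + \left(3 + 0\right) = 7 + 3 = 10$)
$D{\left(m \right)} = -50 + m$ ($D{\left(m \right)} = \left(-5\right) 10 + m = -50 + m$)
$\left(-32567 + D{\left(-63 \right)}\right) \left(389 + p{\left(-47,164 \right)}\right) = \left(-32567 - 113\right) \left(389 + 168\right) = \left(-32567 - 113\right) 557 = \left(-32680\right) 557 = -18202760$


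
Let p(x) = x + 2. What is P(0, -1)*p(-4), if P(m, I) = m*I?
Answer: 0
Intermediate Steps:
P(m, I) = I*m
p(x) = 2 + x
P(0, -1)*p(-4) = (-1*0)*(2 - 4) = 0*(-2) = 0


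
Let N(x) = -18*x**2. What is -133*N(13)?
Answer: 404586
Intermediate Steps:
-133*N(13) = -(-2394)*13**2 = -(-2394)*169 = -133*(-3042) = 404586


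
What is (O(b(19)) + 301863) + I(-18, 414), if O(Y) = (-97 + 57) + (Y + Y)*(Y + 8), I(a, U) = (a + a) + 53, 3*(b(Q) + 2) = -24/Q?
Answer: 108954488/361 ≈ 3.0181e+5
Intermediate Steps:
b(Q) = -2 - 8/Q (b(Q) = -2 + (-24/Q)/3 = -2 - 8/Q)
I(a, U) = 53 + 2*a (I(a, U) = 2*a + 53 = 53 + 2*a)
O(Y) = -40 + 2*Y*(8 + Y) (O(Y) = -40 + (2*Y)*(8 + Y) = -40 + 2*Y*(8 + Y))
(O(b(19)) + 301863) + I(-18, 414) = ((-40 + 2*(-2 - 8/19)**2 + 16*(-2 - 8/19)) + 301863) + (53 + 2*(-18)) = ((-40 + 2*(-2 - 8*1/19)**2 + 16*(-2 - 8*1/19)) + 301863) + (53 - 36) = ((-40 + 2*(-2 - 8/19)**2 + 16*(-2 - 8/19)) + 301863) + 17 = ((-40 + 2*(-46/19)**2 + 16*(-46/19)) + 301863) + 17 = ((-40 + 2*(2116/361) - 736/19) + 301863) + 17 = ((-40 + 4232/361 - 736/19) + 301863) + 17 = (-24192/361 + 301863) + 17 = 108948351/361 + 17 = 108954488/361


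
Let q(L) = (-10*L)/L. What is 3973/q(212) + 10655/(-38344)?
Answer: -76223631/191720 ≈ -397.58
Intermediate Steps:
q(L) = -10
3973/q(212) + 10655/(-38344) = 3973/(-10) + 10655/(-38344) = 3973*(-1/10) + 10655*(-1/38344) = -3973/10 - 10655/38344 = -76223631/191720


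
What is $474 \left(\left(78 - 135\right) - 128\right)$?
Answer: $-87690$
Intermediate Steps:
$474 \left(\left(78 - 135\right) - 128\right) = 474 \left(-57 - 128\right) = 474 \left(-185\right) = -87690$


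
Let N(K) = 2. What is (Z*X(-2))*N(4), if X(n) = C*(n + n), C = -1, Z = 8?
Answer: 64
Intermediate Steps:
X(n) = -2*n (X(n) = -(n + n) = -2*n)
(Z*X(-2))*N(4) = (8*(-2*(-2)))*2 = (8*4)*2 = 32*2 = 64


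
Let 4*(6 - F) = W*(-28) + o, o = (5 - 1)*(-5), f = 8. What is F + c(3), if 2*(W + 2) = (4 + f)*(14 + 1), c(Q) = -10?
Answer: 617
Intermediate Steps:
o = -20 (o = 4*(-5) = -20)
W = 88 (W = -2 + ((4 + 8)*(14 + 1))/2 = -2 + (12*15)/2 = -2 + (½)*180 = -2 + 90 = 88)
F = 627 (F = 6 - (88*(-28) - 20)/4 = 6 - (-2464 - 20)/4 = 6 - ¼*(-2484) = 6 + 621 = 627)
F + c(3) = 627 - 10 = 617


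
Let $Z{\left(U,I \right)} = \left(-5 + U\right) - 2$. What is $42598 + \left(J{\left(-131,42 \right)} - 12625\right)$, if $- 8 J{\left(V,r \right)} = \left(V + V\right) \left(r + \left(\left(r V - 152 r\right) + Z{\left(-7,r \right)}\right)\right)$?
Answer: $- \frac{716753}{2} \approx -3.5838 \cdot 10^{5}$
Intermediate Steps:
$Z{\left(U,I \right)} = -7 + U$
$J{\left(V,r \right)} = - \frac{V \left(-14 - 151 r + V r\right)}{4}$ ($J{\left(V,r \right)} = - \frac{\left(V + V\right) \left(r - \left(14 + 152 r - r V\right)\right)}{8} = - \frac{2 V \left(r - \left(14 + 152 r - V r\right)\right)}{8} = - \frac{2 V \left(-14 - 151 r + V r\right)}{8} = - \frac{V \left(-14 - 151 r + V r\right)}{4}$)
$42598 + \left(J{\left(-131,42 \right)} - 12625\right) = 42598 + \left(\frac{1}{4} \left(-131\right) \left(14 + 151 \cdot 42 - \left(-131\right) 42\right) - 12625\right) = 42598 + \left(\frac{1}{4} \left(-131\right) \left(14 + 6342 + 5502\right) - 12625\right) = 42598 + \left(\frac{1}{4} \left(-131\right) 11858 - 12625\right) = 42598 - \frac{801949}{2} = - \frac{716753}{2}$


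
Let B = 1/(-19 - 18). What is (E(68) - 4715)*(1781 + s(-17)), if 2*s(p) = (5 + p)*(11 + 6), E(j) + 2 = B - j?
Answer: -297260234/37 ≈ -8.0341e+6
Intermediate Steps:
B = -1/37 (B = 1/(-37) = -1/37 ≈ -0.027027)
E(j) = -75/37 - j (E(j) = -2 + (-1/37 - j) = -75/37 - j)
s(p) = 85/2 + 17*p/2 (s(p) = ((5 + p)*(11 + 6))/2 = ((5 + p)*17)/2 = (85 + 17*p)/2 = 85/2 + 17*p/2)
(E(68) - 4715)*(1781 + s(-17)) = ((-75/37 - 1*68) - 4715)*(1781 + (85/2 + (17/2)*(-17))) = ((-75/37 - 68) - 4715)*(1781 + (85/2 - 289/2)) = (-2591/37 - 4715)*(1781 - 102) = -177046/37*1679 = -297260234/37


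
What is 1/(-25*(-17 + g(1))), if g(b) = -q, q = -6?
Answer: 1/275 ≈ 0.0036364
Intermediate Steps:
g(b) = 6 (g(b) = -1*(-6) = 6)
1/(-25*(-17 + g(1))) = 1/(-25*(-17 + 6)) = 1/(-25*(-11)) = 1/275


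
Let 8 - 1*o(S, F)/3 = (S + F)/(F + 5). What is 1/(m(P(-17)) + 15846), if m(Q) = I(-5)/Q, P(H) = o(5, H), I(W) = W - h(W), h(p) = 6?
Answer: 21/332755 ≈ 6.3109e-5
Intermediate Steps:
I(W) = -6 + W (I(W) = W - 1*6 = W - 6 = -6 + W)
o(S, F) = 24 - 3*(F + S)/(5 + F) (o(S, F) = 24 - 3*(S + F)/(F + 5) = 24 - 3*(F + S)/(5 + F))
P(H) = 3*(35 + 7*H)/(5 + H) (P(H) = 3*(40 - 1*5 + 7*H)/(5 + H) = 3*(40 - 5 + 7*H)/(5 + H) = 3*(35 + 7*H)/(5 + H))
m(Q) = -11/Q (m(Q) = (-6 - 5)/Q = -11/Q)
1/(m(P(-17)) + 15846) = 1/(-11/21 + 15846) = 1/(332755/21) = 21/332755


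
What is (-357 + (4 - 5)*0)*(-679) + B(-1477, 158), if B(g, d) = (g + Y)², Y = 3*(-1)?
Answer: 2432803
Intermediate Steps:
Y = -3
B(g, d) = (-3 + g)² (B(g, d) = (g - 3)² = (-3 + g)²)
(-357 + (4 - 5)*0)*(-679) + B(-1477, 158) = (-357 + (4 - 5)*0)*(-679) + (-3 - 1477)² = (-357 - 1*0)*(-679) + (-1480)² = (-357 + 0)*(-679) + 2190400 = -357*(-679) + 2190400 = 242403 + 2190400 = 2432803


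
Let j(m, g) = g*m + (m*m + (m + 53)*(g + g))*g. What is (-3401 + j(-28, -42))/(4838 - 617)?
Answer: 53047/4221 ≈ 12.567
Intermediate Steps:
j(m, g) = g*m + g*(m**2 + 2*g*(53 + m)) (j(m, g) = g*m + (m**2 + (53 + m)*(2*g))*g = g*m + (m**2 + 2*g*(53 + m))*g = g*m + g*(m**2 + 2*g*(53 + m)))
(-3401 + j(-28, -42))/(4838 - 617) = (-3401 - 42*(-28 + (-28)**2 + 106*(-42) + 2*(-42)*(-28)))/(4838 - 617) = (-3401 - 42*(-28 + 784 - 4452 + 2352))/4221 = (-3401 - 42*(-1344))*(1/4221) = (-3401 + 56448)*(1/4221) = 53047*(1/4221) = 53047/4221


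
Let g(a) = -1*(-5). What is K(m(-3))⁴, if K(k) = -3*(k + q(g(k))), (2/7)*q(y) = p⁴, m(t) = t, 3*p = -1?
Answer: 52643172481/8503056 ≈ 6191.1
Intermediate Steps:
p = -⅓ (p = (⅓)*(-1) = -⅓ ≈ -0.33333)
g(a) = 5
q(y) = 7/162 (q(y) = 7*(-⅓)⁴/2 = (7/2)*(1/81) = 7/162)
K(k) = -7/54 - 3*k (K(k) = -3*(k + 7/162) = -3*(7/162 + k) = -7/54 - 3*k)
K(m(-3))⁴ = (-7/54 - 3*(-3))⁴ = (-7/54 + 9)⁴ = (479/54)⁴ = 52643172481/8503056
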